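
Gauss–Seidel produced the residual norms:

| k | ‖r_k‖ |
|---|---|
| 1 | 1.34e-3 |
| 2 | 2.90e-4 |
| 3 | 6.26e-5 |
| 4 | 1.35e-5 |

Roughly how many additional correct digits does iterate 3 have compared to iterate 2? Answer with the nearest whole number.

1

Digits gained ≈ log₁₀(‖r_2‖/‖r_3‖) = log₁₀(2.90e-4/6.26e-5) = log₁₀(4.63259) ≈ 0.666.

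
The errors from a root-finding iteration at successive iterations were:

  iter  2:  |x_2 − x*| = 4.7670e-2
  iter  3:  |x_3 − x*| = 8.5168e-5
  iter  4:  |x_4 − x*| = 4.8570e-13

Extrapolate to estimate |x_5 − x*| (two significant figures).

First estimate the order: p ≈ ln(|x_4 − x*|/|x_3 − x*|) / ln(|x_3 − x*|/|x_2 − x*|) = ln(4.8570e-13/8.5168e-5)/ln(8.5168e-5/4.7670e-2) = ln(5.70285e-09)/ln(0.00178662) ≈ 3.0000.
Then |x_5 − x*| ≈ |x_4 − x*|·(|x_4 − x*|/|x_3 − x*|)^p = 4.8570e-13·(5.70285e-09)^3.0000 = 4.8570e-13·1.85471e-25 ≈ 9.008e-38.

9.0e-38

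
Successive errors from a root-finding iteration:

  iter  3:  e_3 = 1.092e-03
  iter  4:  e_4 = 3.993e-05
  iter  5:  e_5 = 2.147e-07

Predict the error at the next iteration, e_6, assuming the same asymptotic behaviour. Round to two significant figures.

First estimate the order: p ≈ ln(e_5/e_4) / ln(e_4/e_3) = ln(2.147e-07/3.993e-05)/ln(3.993e-05/1.092e-03) = ln(0.00537691)/ln(0.0365659) ≈ 1.5794.
Then e_6 ≈ e_5·(e_5/e_4)^p = 2.147e-07·(0.00537691)^1.5794 = 2.147e-07·0.000260377 ≈ 5.59e-11.

5.6e-11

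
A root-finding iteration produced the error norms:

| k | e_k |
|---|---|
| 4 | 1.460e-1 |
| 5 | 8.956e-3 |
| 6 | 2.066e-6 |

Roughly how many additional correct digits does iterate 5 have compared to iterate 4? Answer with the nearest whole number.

1

Digits gained ≈ log₁₀(e_4/e_5) = log₁₀(1.460e-1/8.956e-3) = log₁₀(16.3019) ≈ 1.212.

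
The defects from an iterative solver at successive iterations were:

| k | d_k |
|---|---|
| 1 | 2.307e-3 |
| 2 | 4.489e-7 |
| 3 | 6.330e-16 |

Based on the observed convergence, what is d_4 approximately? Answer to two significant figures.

4.9e-37

First estimate the order: p ≈ ln(d_3/d_2) / ln(d_2/d_1) = ln(6.330e-16/4.489e-7)/ln(4.489e-7/2.307e-3) = ln(1.41011e-09)/ln(0.000194582) ≈ 2.3851.
Then d_4 ≈ d_3·(d_3/d_2)^p = 6.330e-16·(1.41011e-09)^2.3851 = 6.330e-16·7.76396e-22 ≈ 4.915e-37.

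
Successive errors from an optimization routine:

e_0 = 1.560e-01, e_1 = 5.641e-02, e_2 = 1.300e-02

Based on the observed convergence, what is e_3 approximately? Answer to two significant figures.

1.6e-3

First estimate the order: p ≈ ln(e_2/e_1) / ln(e_1/e_0) = ln(1.300e-02/5.641e-02)/ln(5.641e-02/1.560e-01) = ln(0.230456)/ln(0.361603) ≈ 1.4429.
Then e_3 ≈ e_2·(e_2/e_1)^p = 1.300e-02·(0.230456)^1.4429 = 1.300e-02·0.120303 ≈ 0.001564.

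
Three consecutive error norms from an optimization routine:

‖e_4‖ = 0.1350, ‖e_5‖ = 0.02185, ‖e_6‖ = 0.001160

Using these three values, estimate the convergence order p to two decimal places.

1.61

p ≈ ln(‖e_6‖/‖e_5‖) / ln(‖e_5‖/‖e_4‖)
  = ln(0.001160/0.02185) / ln(0.02185/0.1350)
  = ln(0.0530892) / ln(0.161852)
  = -2.93578 / -1.82107 ≈ 1.61212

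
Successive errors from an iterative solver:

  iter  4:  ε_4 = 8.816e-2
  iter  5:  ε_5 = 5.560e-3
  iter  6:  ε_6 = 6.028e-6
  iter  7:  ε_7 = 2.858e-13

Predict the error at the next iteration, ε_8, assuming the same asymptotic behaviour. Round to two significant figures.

2.3e-31

First estimate the order: p ≈ ln(ε_7/ε_6) / ln(ε_6/ε_5) = ln(2.858e-13/6.028e-6)/ln(6.028e-6/5.560e-3) = ln(4.74121e-08)/ln(0.00108417) ≈ 2.4703.
Then ε_8 ≈ ε_7·(ε_7/ε_6)^p = 2.858e-13·(4.74121e-08)^2.4703 = 2.858e-13·8.07698e-19 ≈ 2.308e-31.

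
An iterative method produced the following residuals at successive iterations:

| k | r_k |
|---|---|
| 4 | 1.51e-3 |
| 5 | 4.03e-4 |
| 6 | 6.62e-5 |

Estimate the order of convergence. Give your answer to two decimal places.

p ≈ ln(r_6/r_5) / ln(r_5/r_4)
  = ln(6.62e-5/4.03e-4) / ln(4.03e-4/1.51e-3)
  = ln(0.164268) / ln(0.266887)
  = -1.80626 / -1.32093 ≈ 1.36742

1.37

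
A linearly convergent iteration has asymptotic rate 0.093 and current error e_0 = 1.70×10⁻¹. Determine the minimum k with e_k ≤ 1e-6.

After k steps, e_k ≈ 1.70×10⁻¹·0.093^k.
Need 0.093^k ≤ 1e-6/1.70×10⁻¹ = 5.88235e-06.
k ≥ ln(5.88235e-06)/ln(0.093) = -12.0436/-2.37516 = 5.071.
Smallest integer k = 6.

6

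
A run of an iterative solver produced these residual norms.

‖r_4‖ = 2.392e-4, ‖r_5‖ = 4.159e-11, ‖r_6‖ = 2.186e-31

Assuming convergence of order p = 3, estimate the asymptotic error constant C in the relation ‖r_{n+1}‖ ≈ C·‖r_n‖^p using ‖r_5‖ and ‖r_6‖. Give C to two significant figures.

3.0

C ≈ ‖r_6‖ / ‖r_5‖^3
  = 2.186e-31 / (4.159e-11)^3
  = 2.186e-31 / 7.19394e-32 ≈ 3.0387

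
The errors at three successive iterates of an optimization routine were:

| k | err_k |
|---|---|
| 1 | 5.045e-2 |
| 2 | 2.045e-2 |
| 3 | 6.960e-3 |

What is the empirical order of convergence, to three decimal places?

1.194

p ≈ ln(err_3/err_2) / ln(err_2/err_1)
  = ln(6.960e-3/2.045e-2) / ln(2.045e-2/5.045e-2)
  = ln(0.340342) / ln(0.405352)
  = -1.077804 / -0.902999 ≈ 1.193583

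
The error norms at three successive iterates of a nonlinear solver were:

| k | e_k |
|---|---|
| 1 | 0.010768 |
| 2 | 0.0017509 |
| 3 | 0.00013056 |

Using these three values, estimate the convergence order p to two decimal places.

1.43

p ≈ ln(e_3/e_2) / ln(e_2/e_1)
  = ln(0.00013056/0.0017509) / ln(0.0017509/0.010768)
  = ln(0.0745674) / ln(0.162602)
  = -2.59605 / -1.81645 ≈ 1.42919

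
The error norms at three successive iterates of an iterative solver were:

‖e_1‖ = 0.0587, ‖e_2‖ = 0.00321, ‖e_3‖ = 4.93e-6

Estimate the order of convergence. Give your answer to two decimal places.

2.23

p ≈ ln(‖e_3‖/‖e_2‖) / ln(‖e_2‖/‖e_1‖)
  = ln(4.93e-6/0.00321) / ln(0.00321/0.0587)
  = ln(0.00153583) / ln(0.0546848)
  = -6.47868 / -2.90617 ≈ 2.22928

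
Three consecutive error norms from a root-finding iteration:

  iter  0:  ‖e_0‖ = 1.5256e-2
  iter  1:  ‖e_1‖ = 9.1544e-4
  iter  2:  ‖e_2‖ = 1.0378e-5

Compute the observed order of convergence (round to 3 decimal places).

p ≈ ln(‖e_2‖/‖e_1‖) / ln(‖e_1‖/‖e_0‖)
  = ln(1.0378e-5/9.1544e-4) / ln(9.1544e-4/1.5256e-2)
  = ln(0.0113366) / ln(0.0600052)
  = -4.479719 / -2.813324 ≈ 1.592322

1.592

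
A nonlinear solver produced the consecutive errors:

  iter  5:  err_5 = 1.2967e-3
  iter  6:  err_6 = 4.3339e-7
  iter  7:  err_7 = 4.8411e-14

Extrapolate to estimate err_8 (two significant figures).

6.0e-28

First estimate the order: p ≈ ln(err_7/err_6) / ln(err_6/err_5) = ln(4.8411e-14/4.3339e-7)/ln(4.3339e-7/1.2967e-3) = ln(1.11703e-07)/ln(0.000334225) ≈ 2.0000.
Then err_8 ≈ err_7·(err_7/err_6)^p = 4.8411e-14·(1.11703e-07)^2.0000 = 4.8411e-14·1.24776e-14 ≈ 6.041e-28.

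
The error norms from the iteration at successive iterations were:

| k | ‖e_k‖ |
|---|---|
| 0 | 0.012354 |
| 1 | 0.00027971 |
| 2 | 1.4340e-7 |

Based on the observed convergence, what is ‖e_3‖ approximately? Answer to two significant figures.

First estimate the order: p ≈ ln(‖e_2‖/‖e_1‖) / ln(‖e_1‖/‖e_0‖) = ln(1.4340e-7/0.00027971)/ln(0.00027971/0.012354) = ln(0.000512674)/ln(0.0226412) ≈ 2.0000.
Then ‖e_3‖ ≈ ‖e_2‖·(‖e_2‖/‖e_1‖)^p = 1.4340e-7·(0.000512674)^2.0000 = 1.4340e-7·2.62835e-07 ≈ 3.769e-14.

3.8e-14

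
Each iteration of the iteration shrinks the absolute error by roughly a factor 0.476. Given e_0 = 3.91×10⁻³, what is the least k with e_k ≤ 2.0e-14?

After k steps, e_k ≈ 3.91×10⁻³·0.476^k.
Need 0.476^k ≤ 2.0e-14/3.91×10⁻³ = 5.11509e-12.
k ≥ ln(5.11509e-12)/ln(0.476) = -25.9988/-0.74234 = 35.023.
Smallest integer k = 36.

36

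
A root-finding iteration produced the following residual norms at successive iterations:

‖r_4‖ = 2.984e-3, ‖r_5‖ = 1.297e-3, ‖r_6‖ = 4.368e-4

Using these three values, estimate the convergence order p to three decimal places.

1.306

p ≈ ln(‖r_6‖/‖r_5‖) / ln(‖r_5‖/‖r_4‖)
  = ln(4.368e-4/1.297e-3) / ln(1.297e-3/2.984e-3)
  = ln(0.336777) / ln(0.434651)
  = -1.088334 / -0.833212 ≈ 1.306191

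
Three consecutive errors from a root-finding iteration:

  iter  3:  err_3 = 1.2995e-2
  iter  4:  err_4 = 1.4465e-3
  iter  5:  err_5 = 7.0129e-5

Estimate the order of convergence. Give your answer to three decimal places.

p ≈ ln(err_5/err_4) / ln(err_4/err_3)
  = ln(7.0129e-5/1.4465e-3) / ln(1.4465e-3/1.2995e-2)
  = ln(0.0484819) / ln(0.111312)
  = -3.026565 / -2.195418 ≈ 1.378583

1.379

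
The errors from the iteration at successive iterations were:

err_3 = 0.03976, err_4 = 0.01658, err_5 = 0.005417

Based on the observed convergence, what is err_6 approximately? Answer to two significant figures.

1.3e-3

First estimate the order: p ≈ ln(err_5/err_4) / ln(err_4/err_3) = ln(0.005417/0.01658)/ln(0.01658/0.03976) = ln(0.326719)/ln(0.417002) ≈ 1.2790.
Then err_6 ≈ err_5·(err_5/err_4)^p = 0.005417·(0.326719)^1.2790 = 0.005417·0.239127 ≈ 0.001295.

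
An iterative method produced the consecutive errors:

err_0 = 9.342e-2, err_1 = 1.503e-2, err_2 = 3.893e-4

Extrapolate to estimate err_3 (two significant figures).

First estimate the order: p ≈ ln(err_2/err_1) / ln(err_1/err_0) = ln(3.893e-4/1.503e-2)/ln(1.503e-2/9.342e-2) = ln(0.0259015)/ln(0.160886) ≈ 1.9996.
Then err_3 ≈ err_2·(err_2/err_1)^p = 3.893e-4·(0.0259015)^1.9996 = 3.893e-4·0.000671869 ≈ 2.616e-07.

2.6e-7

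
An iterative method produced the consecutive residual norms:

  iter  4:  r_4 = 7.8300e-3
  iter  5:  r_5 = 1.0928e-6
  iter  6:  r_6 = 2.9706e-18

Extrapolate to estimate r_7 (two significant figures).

6.0e-53

First estimate the order: p ≈ ln(r_6/r_5) / ln(r_5/r_4) = ln(2.9706e-18/1.0928e-6)/ln(1.0928e-6/7.8300e-3) = ln(2.71834e-12)/ln(0.000139566) ≈ 3.0000.
Then r_7 ≈ r_6·(r_6/r_5)^p = 2.9706e-18·(2.71834e-12)^3.0000 = 2.9706e-18·2.00868e-35 ≈ 5.967e-53.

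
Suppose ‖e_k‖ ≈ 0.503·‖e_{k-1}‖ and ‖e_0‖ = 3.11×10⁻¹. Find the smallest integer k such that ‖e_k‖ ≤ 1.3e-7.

After k steps, ‖e_k‖ ≈ 3.11×10⁻¹·0.503^k.
Need 0.503^k ≤ 1.3e-7/3.11×10⁻¹ = 4.18006e-07.
k ≥ ln(4.18006e-07)/ln(0.503) = -14.6878/-0.68717 = 21.374.
Smallest integer k = 22.

22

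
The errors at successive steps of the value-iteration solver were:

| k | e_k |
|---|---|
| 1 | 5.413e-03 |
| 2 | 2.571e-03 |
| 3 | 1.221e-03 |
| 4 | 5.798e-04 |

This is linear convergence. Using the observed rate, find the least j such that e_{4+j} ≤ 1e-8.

15

Rate ρ ≈ e_4/e_3 = 5.798e-04/1.221e-03 = 0.4749.
After j more steps, e_{4+j} ≈ 5.798e-04·ρ^j; need ρ^j ≤ 1e-8/5.798e-04 = 1.72473e-05.
j ≥ ln(1.72473e-05)/ln(0.4749) = -10.9679/-0.74465 = 14.729.
So 15 more iterations are needed.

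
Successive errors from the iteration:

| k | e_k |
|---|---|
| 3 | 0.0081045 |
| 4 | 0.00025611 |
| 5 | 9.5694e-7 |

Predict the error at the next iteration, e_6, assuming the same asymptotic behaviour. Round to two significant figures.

1.1e-10

First estimate the order: p ≈ ln(e_5/e_4) / ln(e_4/e_3) = ln(9.5694e-7/0.00025611)/ln(0.00025611/0.0081045) = ln(0.00373644)/ln(0.031601) ≈ 1.6180.
Then e_6 ≈ e_5·(e_5/e_4)^p = 9.5694e-7·(0.00373644)^1.6180 = 9.5694e-7·0.000118097 ≈ 1.13e-10.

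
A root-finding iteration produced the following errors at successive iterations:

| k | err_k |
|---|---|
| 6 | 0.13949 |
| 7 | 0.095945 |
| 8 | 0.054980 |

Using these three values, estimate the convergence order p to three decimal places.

p ≈ ln(err_8/err_7) / ln(err_7/err_6)
  = ln(0.054980/0.095945) / ln(0.095945/0.13949)
  = ln(0.573037) / ln(0.687827)
  = -0.556805 / -0.374218 ≈ 1.487916

1.488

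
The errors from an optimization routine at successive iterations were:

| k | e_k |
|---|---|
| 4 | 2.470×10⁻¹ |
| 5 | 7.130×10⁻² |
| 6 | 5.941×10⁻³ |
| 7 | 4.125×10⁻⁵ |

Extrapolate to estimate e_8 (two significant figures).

2.0e-9

First estimate the order: p ≈ ln(e_7/e_6) / ln(e_6/e_5) = ln(4.125×10⁻⁵/5.941×10⁻³)/ln(5.941×10⁻³/7.130×10⁻²) = ln(0.00694328)/ln(0.083324) ≈ 2.0000.
Then e_8 ≈ e_7·(e_7/e_6)^p = 4.125×10⁻⁵·(0.00694328)^2.0000 = 4.125×10⁻⁵·4.82091e-05 ≈ 1.989e-09.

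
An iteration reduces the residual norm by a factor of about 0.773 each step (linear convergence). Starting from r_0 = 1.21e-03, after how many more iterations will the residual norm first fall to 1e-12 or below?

After k steps, r_k ≈ 1.21e-03·0.773^k.
Need 0.773^k ≤ 1e-12/1.21e-03 = 8.26446e-10.
k ≥ ln(8.26446e-10)/ln(0.773) = -20.9139/-0.25748 = 81.225.
Smallest integer k = 82.

82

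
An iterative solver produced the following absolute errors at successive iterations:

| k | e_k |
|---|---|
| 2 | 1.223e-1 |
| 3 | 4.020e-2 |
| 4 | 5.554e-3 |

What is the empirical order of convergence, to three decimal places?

p ≈ ln(e_4/e_3) / ln(e_3/e_2)
  = ln(5.554e-3/4.020e-2) / ln(4.020e-2/1.223e-1)
  = ln(0.138159) / ln(0.3287)
  = -1.979350 / -1.112610 ≈ 1.779015

1.779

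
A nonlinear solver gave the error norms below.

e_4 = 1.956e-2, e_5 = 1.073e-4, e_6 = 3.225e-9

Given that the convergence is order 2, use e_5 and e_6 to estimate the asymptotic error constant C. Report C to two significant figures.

C ≈ e_6 / e_5^2
  = 3.225e-9 / (1.073e-4)^2
  = 3.225e-9 / 1.15133e-08 ≈ 0.28011

0.28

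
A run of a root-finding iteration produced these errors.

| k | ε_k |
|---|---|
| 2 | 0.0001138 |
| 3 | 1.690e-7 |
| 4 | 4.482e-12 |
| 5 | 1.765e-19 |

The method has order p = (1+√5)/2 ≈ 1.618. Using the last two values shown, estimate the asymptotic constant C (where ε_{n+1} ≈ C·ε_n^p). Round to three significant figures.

0.406

C ≈ ε_5 / ε_4^1.618
  = 1.765e-19 / (4.482e-12)^1.618
  = 1.765e-19 / 4.34592e-19 ≈ 0.40613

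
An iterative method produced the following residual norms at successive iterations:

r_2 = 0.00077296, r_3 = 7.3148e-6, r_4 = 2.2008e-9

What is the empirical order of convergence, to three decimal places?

1.740

p ≈ ln(r_4/r_3) / ln(r_3/r_2)
  = ln(2.2008e-9/7.3148e-6) / ln(7.3148e-6/0.00077296)
  = ln(0.000300869) / ln(0.00946336)
  = -8.108836 / -4.660328 ≈ 1.739971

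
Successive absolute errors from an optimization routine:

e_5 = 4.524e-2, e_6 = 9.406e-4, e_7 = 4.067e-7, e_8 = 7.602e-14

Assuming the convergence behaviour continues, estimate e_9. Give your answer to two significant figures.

First estimate the order: p ≈ ln(e_8/e_7) / ln(e_7/e_6) = ln(7.602e-14/4.067e-7)/ln(4.067e-7/9.406e-4) = ln(1.86919e-07)/ln(0.000432384) ≈ 2.0000.
Then e_9 ≈ e_8·(e_8/e_7)^p = 7.602e-14·(1.86919e-07)^2.0000 = 7.602e-14·3.49387e-14 ≈ 2.656e-27.

2.7e-27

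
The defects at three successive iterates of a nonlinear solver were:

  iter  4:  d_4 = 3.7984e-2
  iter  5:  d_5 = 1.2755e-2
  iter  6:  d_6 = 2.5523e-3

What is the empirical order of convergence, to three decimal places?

p ≈ ln(d_6/d_5) / ln(d_5/d_4)
  = ln(2.5523e-3/1.2755e-2) / ln(1.2755e-2/3.7984e-2)
  = ln(0.200102) / ln(0.335799)
  = -1.608928 / -1.091243 ≈ 1.474399

1.474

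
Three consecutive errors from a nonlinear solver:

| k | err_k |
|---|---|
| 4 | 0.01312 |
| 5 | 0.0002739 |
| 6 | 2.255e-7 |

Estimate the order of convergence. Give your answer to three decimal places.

p ≈ ln(err_6/err_5) / ln(err_5/err_4)
  = ln(2.255e-7/0.0002739) / ln(0.0002739/0.01312)
  = ln(0.000823293) / ln(0.0208765)
  = -7.102198 / -3.869131 ≈ 1.835605

1.836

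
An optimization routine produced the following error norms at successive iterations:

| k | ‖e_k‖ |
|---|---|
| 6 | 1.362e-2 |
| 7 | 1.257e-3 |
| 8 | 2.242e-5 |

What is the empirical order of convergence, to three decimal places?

p ≈ ln(‖e_8‖/‖e_7‖) / ln(‖e_7‖/‖e_6‖)
  = ln(2.242e-5/1.257e-3) / ln(1.257e-3/1.362e-2)
  = ln(0.0178361) / ln(0.0922907)
  = -4.026531 / -2.382812 ≈ 1.689823

1.690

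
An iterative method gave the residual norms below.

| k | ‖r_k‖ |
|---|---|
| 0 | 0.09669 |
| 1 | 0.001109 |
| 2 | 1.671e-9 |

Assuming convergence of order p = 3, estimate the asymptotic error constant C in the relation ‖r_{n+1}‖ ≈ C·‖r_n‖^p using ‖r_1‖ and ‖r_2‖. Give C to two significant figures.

C ≈ ‖r_2‖ / ‖r_1‖^3
  = 1.671e-9 / (0.001109)^3
  = 1.671e-9 / 1.36394e-09 ≈ 1.2251

1.2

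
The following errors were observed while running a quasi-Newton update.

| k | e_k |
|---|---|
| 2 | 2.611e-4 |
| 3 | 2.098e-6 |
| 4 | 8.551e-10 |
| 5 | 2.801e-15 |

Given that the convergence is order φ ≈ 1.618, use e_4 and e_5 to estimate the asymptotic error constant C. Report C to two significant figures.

C ≈ e_5 / e_4^1.618
  = 2.801e-15 / (8.551e-10)^1.618
  = 2.801e-15 / 2.12816e-15 ≈ 1.3162

1.3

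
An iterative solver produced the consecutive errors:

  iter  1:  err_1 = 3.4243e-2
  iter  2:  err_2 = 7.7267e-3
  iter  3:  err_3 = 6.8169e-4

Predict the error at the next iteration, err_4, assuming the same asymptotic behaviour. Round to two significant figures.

First estimate the order: p ≈ ln(err_3/err_2) / ln(err_2/err_1) = ln(6.8169e-4/7.7267e-3)/ln(7.7267e-3/3.4243e-2) = ln(0.0882252)/ln(0.225643) ≈ 1.6308.
Then err_4 ≈ err_3·(err_3/err_2)^p = 6.8169e-4·(0.0882252)^1.6308 = 6.8169e-4·0.0190753 ≈ 1.3e-05.

1.3e-5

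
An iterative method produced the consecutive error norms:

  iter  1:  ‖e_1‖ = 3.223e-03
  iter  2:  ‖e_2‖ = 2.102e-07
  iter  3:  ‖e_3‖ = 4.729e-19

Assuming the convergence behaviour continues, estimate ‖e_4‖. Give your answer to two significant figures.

1.8e-51

First estimate the order: p ≈ ln(‖e_3‖/‖e_2‖) / ln(‖e_2‖/‖e_1‖) = ln(4.729e-19/2.102e-07)/ln(2.102e-07/3.223e-03) = ln(2.24976e-12)/ln(6.52187e-05) ≈ 2.7828.
Then ‖e_4‖ ≈ ‖e_3‖·(‖e_3‖/‖e_2‖)^p = 4.729e-19·(2.24976e-12)^2.7828 = 4.729e-19·3.85767e-33 ≈ 1.824e-51.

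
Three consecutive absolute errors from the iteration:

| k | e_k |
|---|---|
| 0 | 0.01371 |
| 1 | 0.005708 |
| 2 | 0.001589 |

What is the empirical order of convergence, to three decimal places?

1.459

p ≈ ln(e_2/e_1) / ln(e_1/e_0)
  = ln(0.001589/0.005708) / ln(0.005708/0.01371)
  = ln(0.278381) / ln(0.416338)
  = -1.278765 / -0.876258 ≈ 1.459348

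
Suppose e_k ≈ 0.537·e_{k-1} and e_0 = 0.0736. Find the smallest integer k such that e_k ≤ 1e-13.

44

After k steps, e_k ≈ 0.0736·0.537^k.
Need 0.537^k ≤ 1e-13/0.0736 = 1.3587e-12.
k ≥ ln(1.3587e-12)/ln(0.537) = -27.3245/-0.62176 = 43.947.
Smallest integer k = 44.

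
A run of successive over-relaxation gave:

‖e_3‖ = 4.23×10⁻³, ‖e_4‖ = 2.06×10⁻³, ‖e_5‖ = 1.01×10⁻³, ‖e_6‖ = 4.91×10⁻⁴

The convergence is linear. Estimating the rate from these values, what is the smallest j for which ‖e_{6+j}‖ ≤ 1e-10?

Rate ρ ≈ ‖e_6‖/‖e_5‖ = 4.91×10⁻⁴/1.01×10⁻³ = 0.4861.
After j more steps, ‖e_{6+j}‖ ≈ 4.91×10⁻⁴·ρ^j; need ρ^j ≤ 1e-10/4.91×10⁻⁴ = 2.03666e-07.
j ≥ ln(2.03666e-07)/ln(0.4861) = -15.4068/-0.72134 = 21.359.
So 22 more iterations are needed.

22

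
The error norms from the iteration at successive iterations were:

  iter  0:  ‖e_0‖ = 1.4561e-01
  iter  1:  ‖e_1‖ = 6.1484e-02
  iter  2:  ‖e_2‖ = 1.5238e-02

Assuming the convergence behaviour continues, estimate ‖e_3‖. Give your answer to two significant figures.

1.6e-3

First estimate the order: p ≈ ln(‖e_2‖/‖e_1‖) / ln(‖e_1‖/‖e_0‖) = ln(1.5238e-02/6.1484e-02)/ln(6.1484e-02/1.4561e-01) = ln(0.247837)/ln(0.422251) ≈ 1.6180.
Then ‖e_3‖ ≈ ‖e_2‖·(‖e_2‖/‖e_1‖)^p = 1.5238e-02·(0.247837)^1.6180 = 1.5238e-02·0.104655 ≈ 0.001595.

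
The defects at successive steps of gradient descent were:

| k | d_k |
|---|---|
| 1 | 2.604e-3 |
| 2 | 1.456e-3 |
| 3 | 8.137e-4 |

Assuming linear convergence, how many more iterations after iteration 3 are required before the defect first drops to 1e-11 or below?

Rate ρ ≈ d_3/d_2 = 8.137e-4/1.456e-3 = 0.5589.
After j more steps, d_{3+j} ≈ 8.137e-4·ρ^j; need ρ^j ≤ 1e-11/8.137e-4 = 1.22895e-08.
j ≥ ln(1.22895e-08)/ln(0.5589) = -18.2145/-0.58178 = 31.308.
So 32 more iterations are needed.

32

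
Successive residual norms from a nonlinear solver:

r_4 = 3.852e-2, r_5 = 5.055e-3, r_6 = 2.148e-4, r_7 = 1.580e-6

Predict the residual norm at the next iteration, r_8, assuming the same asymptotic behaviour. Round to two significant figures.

7.6e-10

First estimate the order: p ≈ ln(r_7/r_6) / ln(r_6/r_5) = ln(1.580e-6/2.148e-4)/ln(2.148e-4/5.055e-3) = ln(0.00735568)/ln(0.0424926) ≈ 1.5553.
Then r_8 ≈ r_7·(r_7/r_6)^p = 1.580e-6·(0.00735568)^1.5553 = 1.580e-6·0.000480793 ≈ 7.597e-10.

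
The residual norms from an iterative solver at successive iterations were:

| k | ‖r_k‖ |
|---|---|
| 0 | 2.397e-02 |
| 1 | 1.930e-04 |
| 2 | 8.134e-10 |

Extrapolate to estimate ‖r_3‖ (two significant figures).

First estimate the order: p ≈ ln(‖r_2‖/‖r_1‖) / ln(‖r_1‖/‖r_0‖) = ln(8.134e-10/1.930e-04)/ln(1.930e-04/2.397e-02) = ln(4.21451e-06)/ln(0.00805173) ≈ 2.5668.
Then ‖r_3‖ ≈ ‖r_2‖·(‖r_2‖/‖r_1‖)^p = 8.134e-10·(4.21451e-06)^2.5668 = 8.134e-10·1.59515e-14 ≈ 1.297e-23.

1.3e-23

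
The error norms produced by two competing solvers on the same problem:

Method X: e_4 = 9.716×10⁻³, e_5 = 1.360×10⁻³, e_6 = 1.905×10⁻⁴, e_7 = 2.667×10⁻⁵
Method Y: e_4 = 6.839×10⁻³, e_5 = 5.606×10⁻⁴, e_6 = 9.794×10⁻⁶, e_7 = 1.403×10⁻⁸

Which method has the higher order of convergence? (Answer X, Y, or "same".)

Y

Method X: p ≈ ln(2.667×10⁻⁵/1.905×10⁻⁴)/ln(1.905×10⁻⁴/1.360×10⁻³) ≈ 1.00.
Method Y: p ≈ ln(1.403×10⁻⁸/9.794×10⁻⁶)/ln(9.794×10⁻⁶/5.606×10⁻⁴) ≈ 1.62.
Method Y has the higher order (≈1.6 vs ≈1.0).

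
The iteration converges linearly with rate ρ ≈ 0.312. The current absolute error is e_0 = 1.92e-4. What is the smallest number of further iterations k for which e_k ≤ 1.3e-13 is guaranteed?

After k steps, e_k ≈ 1.92e-4·0.312^k.
Need 0.312^k ≤ 1.3e-13/1.92e-4 = 6.77083e-10.
k ≥ ln(6.77083e-10)/ln(0.312) = -21.1132/-1.16475 = 18.127.
Smallest integer k = 19.

19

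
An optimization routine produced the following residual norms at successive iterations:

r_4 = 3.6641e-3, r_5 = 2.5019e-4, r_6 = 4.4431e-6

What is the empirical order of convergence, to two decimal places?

1.50

p ≈ ln(r_6/r_5) / ln(r_5/r_4)
  = ln(4.4431e-6/2.5019e-4) / ln(2.5019e-4/3.6641e-3)
  = ln(0.0177589) / ln(0.0682814)
  = -4.03087 / -2.68412 ≈ 1.50175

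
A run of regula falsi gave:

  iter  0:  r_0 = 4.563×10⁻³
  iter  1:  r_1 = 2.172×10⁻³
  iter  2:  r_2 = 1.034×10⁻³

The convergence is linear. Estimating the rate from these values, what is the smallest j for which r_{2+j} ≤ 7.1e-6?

7

Rate ρ ≈ r_2/r_1 = 1.034×10⁻³/2.172×10⁻³ = 0.4761.
After j more steps, r_{2+j} ≈ 1.034×10⁻³·ρ^j; need ρ^j ≤ 7.1e-6/1.034×10⁻³ = 0.00686654.
j ≥ ln(0.00686654)/ln(0.4761) = -4.9811/-0.74213 = 6.712.
So 7 more iterations are needed.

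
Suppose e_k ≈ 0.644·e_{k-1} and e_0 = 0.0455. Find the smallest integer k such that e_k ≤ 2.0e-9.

After k steps, e_k ≈ 0.0455·0.644^k.
Need 0.644^k ≤ 2.0e-9/0.0455 = 4.3956e-08.
k ≥ ln(4.3956e-08)/ln(0.644) = -16.9401/-0.44006 = 38.495.
Smallest integer k = 39.

39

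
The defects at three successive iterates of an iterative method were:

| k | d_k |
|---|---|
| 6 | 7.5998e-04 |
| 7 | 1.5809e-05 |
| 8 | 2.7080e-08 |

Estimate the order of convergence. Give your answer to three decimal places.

p ≈ ln(d_8/d_7) / ln(d_7/d_6)
  = ln(2.7080e-08/1.5809e-05) / ln(1.5809e-05/7.5998e-04)
  = ln(0.00171295) / ln(0.0208019)
  = -6.369538 / -3.872711 ≈ 1.644723

1.645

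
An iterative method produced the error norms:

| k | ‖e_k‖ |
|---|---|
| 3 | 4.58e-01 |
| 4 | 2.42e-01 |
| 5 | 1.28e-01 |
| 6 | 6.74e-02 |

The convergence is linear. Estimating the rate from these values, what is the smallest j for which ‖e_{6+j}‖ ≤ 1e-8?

Rate ρ ≈ ‖e_6‖/‖e_5‖ = 6.74e-02/1.28e-01 = 0.5266.
After j more steps, ‖e_{6+j}‖ ≈ 6.74e-02·ρ^j; need ρ^j ≤ 1e-8/6.74e-02 = 1.48368e-07.
j ≥ ln(1.48368e-07)/ln(0.5266) = -15.7236/-0.64131 = 24.518.
So 25 more iterations are needed.

25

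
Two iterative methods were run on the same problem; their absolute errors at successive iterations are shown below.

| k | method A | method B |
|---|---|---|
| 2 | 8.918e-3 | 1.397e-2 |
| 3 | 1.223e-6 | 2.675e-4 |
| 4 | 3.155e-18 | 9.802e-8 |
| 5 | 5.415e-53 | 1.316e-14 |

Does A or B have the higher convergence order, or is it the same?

A

Method A: p ≈ ln(5.415e-53/3.155e-18)/ln(3.155e-18/1.223e-6) ≈ 3.00.
Method B: p ≈ ln(1.316e-14/9.802e-8)/ln(9.802e-8/2.675e-4) ≈ 2.00.
Method A has the higher order (≈3.0 vs ≈2.0).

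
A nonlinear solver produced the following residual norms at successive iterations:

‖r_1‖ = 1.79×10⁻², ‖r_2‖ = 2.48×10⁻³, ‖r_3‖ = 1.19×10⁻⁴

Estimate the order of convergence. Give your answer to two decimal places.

p ≈ ln(‖r_3‖/‖r_2‖) / ln(‖r_2‖/‖r_1‖)
  = ln(1.19×10⁻⁴/2.48×10⁻³) / ln(2.48×10⁻³/1.79×10⁻²)
  = ln(0.0479839) / ln(0.138547)
  = -3.03689 / -1.97655 ≈ 1.53646

1.54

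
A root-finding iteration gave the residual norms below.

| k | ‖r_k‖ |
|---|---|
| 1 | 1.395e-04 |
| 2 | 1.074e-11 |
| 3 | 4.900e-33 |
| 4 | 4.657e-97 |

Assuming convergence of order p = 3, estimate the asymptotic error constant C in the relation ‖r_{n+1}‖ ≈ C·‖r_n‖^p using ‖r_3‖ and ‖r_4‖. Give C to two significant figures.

C ≈ ‖r_4‖ / ‖r_3‖^3
  = 4.657e-97 / (4.900e-33)^3
  = 4.657e-97 / 1.17649e-97 ≈ 3.9584

4.0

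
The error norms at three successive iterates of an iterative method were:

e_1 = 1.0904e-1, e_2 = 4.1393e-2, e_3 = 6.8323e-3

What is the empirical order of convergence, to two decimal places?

p ≈ ln(e_3/e_2) / ln(e_2/e_1)
  = ln(6.8323e-3/4.1393e-2) / ln(4.1393e-2/1.0904e-1)
  = ln(0.165059) / ln(0.379613)
  = -1.80145 / -0.96860 ≈ 1.85985

1.86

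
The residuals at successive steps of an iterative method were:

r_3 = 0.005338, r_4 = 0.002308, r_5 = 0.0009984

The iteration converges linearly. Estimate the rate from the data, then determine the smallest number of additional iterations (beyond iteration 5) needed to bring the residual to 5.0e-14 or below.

29

Rate ρ ≈ r_5/r_4 = 0.0009984/0.002308 = 0.4326.
After j more steps, r_{5+j} ≈ 0.0009984·ρ^j; need ρ^j ≤ 5.0e-14/0.0009984 = 5.00801e-11.
j ≥ ln(5.00801e-11)/ln(0.4326) = -23.7174/-0.83794 = 28.304.
So 29 more iterations are needed.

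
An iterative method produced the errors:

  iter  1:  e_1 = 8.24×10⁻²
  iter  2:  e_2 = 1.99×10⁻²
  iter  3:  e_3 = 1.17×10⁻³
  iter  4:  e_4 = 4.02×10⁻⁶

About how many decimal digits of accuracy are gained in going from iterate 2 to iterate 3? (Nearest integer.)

1

Digits gained ≈ log₁₀(e_2/e_3) = log₁₀(1.99×10⁻²/1.17×10⁻³) = log₁₀(17.0085) ≈ 1.231.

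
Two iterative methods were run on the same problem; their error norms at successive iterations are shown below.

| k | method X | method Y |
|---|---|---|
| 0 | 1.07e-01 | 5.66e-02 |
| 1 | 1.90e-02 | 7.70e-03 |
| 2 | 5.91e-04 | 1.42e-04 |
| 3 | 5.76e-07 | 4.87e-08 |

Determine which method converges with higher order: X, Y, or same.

same

Method X: p ≈ ln(5.76e-07/5.91e-04)/ln(5.91e-04/1.90e-02) ≈ 2.00.
Method Y: p ≈ ln(4.87e-08/1.42e-04)/ln(1.42e-04/7.70e-03) ≈ 2.00.
Both orders ≈ 2.0 — effectively the same.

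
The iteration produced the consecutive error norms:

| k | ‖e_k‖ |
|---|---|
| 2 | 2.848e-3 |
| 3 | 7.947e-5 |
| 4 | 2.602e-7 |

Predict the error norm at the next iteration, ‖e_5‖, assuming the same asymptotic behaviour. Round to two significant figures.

2.8e-11

First estimate the order: p ≈ ln(‖e_4‖/‖e_3‖) / ln(‖e_3‖/‖e_2‖) = ln(2.602e-7/7.947e-5)/ln(7.947e-5/2.848e-3) = ln(0.00327419)/ln(0.0279038) ≈ 1.5987.
Then ‖e_5‖ ≈ ‖e_4‖·(‖e_4‖/‖e_3‖)^p = 2.602e-7·(0.00327419)^1.5987 = 2.602e-7·0.000106512 ≈ 2.771e-11.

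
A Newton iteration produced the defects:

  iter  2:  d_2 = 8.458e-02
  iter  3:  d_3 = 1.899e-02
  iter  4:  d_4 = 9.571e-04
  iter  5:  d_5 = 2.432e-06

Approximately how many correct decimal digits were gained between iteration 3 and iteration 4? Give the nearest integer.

Digits gained ≈ log₁₀(d_3/d_4) = log₁₀(1.899e-02/9.571e-04) = log₁₀(19.8412) ≈ 1.298.

1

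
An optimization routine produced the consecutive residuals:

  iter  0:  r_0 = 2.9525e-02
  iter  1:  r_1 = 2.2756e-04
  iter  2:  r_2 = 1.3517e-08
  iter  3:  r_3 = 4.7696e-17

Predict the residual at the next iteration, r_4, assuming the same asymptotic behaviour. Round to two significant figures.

5.9e-34

First estimate the order: p ≈ ln(r_3/r_2) / ln(r_2/r_1) = ln(4.7696e-17/1.3517e-08)/ln(1.3517e-08/2.2756e-04) = ln(3.52859e-09)/ln(5.93997e-05) ≈ 2.0000.
Then r_4 ≈ r_3·(r_3/r_2)^p = 4.7696e-17·(3.52859e-09)^2.0000 = 4.7696e-17·1.24509e-17 ≈ 5.939e-34.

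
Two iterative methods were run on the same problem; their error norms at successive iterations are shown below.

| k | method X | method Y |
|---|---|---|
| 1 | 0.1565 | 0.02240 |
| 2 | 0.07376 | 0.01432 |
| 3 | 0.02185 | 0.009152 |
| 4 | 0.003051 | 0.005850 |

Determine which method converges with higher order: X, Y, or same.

X

Method X: p ≈ ln(0.003051/0.02185)/ln(0.02185/0.07376) ≈ 1.62.
Method Y: p ≈ ln(0.005850/0.009152)/ln(0.009152/0.01432) ≈ 1.00.
Method X has the higher order (≈1.6 vs ≈1.0).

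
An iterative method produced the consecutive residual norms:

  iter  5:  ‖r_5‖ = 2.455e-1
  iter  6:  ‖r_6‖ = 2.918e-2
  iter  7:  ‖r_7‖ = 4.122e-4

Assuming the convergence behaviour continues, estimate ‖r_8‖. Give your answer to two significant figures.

8.2e-8

First estimate the order: p ≈ ln(‖r_7‖/‖r_6‖) / ln(‖r_6‖/‖r_5‖) = ln(4.122e-4/2.918e-2)/ln(2.918e-2/2.455e-1) = ln(0.0141261)/ln(0.118859) ≈ 2.0000.
Then ‖r_8‖ ≈ ‖r_7‖·(‖r_7‖/‖r_6‖)^p = 4.122e-4·(0.0141261)^2.0000 = 4.122e-4·0.000199547 ≈ 8.225e-08.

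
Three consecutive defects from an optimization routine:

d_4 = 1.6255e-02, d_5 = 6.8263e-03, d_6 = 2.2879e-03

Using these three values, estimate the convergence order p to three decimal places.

1.260

p ≈ ln(d_6/d_5) / ln(d_5/d_4)
  = ln(2.2879e-03/6.8263e-03) / ln(6.8263e-03/1.6255e-02)
  = ln(0.33516) / ln(0.419951)
  = -1.093147 / -0.867617 ≈ 1.259942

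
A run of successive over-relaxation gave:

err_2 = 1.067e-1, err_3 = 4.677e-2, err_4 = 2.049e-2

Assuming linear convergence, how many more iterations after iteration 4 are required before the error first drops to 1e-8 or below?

18

Rate ρ ≈ err_4/err_3 = 2.049e-2/4.677e-2 = 0.4381.
After j more steps, err_{4+j} ≈ 2.049e-2·ρ^j; need ρ^j ≤ 1e-8/2.049e-2 = 4.88043e-07.
j ≥ ln(4.88043e-07)/ln(0.4381) = -14.5329/-0.82531 = 17.609.
So 18 more iterations are needed.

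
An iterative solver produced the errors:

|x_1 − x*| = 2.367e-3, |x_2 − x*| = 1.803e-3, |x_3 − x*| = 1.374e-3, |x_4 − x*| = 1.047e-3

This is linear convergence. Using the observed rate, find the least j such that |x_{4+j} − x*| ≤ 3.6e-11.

Rate ρ ≈ |x_4 − x*|/|x_3 − x*| = 1.047e-3/1.374e-3 = 0.7620.
After j more steps, |x_{4+j} − x*| ≈ 1.047e-3·ρ^j; need ρ^j ≤ 3.6e-11/1.047e-3 = 3.4384e-08.
j ≥ ln(3.4384e-08)/ln(0.7620) = -17.1857/-0.27181 = 63.227.
So 64 more iterations are needed.

64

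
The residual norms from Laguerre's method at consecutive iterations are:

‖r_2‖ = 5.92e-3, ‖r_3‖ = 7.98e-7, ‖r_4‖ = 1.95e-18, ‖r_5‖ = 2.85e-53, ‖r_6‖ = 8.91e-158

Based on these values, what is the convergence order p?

Consecutive ratios: ‖r_6‖/‖r_5‖ = 8.91e-158/2.85e-53 = 3.12632e-105, ‖r_5‖/‖r_4‖ = 2.85e-53/1.95e-18 = 1.46154e-35.
p ≈ ln(3.12632e-105)/ln(1.46154e-35) = -240.6316/-80.2110 ≈ 3.00.
So the convergence is cubic (order 3).

3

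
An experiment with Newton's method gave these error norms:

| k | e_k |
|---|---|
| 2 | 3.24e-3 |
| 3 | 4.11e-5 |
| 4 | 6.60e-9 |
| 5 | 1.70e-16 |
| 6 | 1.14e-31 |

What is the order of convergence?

Consecutive ratios: e_6/e_5 = 1.14e-31/1.70e-16 = 6.70588e-16, e_5/e_4 = 1.70e-16/6.60e-9 = 2.57576e-08.
p ≈ ln(6.70588e-16)/ln(2.57576e-08) = -34.9384/-17.4745 ≈ 2.00.
So the convergence is quadratic (order 2).

2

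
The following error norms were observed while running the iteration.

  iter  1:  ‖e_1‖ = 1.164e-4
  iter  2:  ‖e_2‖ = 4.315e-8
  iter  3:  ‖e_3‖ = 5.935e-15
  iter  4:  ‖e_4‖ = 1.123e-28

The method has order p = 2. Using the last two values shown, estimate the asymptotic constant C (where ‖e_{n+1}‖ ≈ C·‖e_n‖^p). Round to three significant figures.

3.19

C ≈ ‖e_4‖ / ‖e_3‖^2
  = 1.123e-28 / (5.935e-15)^2
  = 1.123e-28 / 3.52242e-29 ≈ 3.1881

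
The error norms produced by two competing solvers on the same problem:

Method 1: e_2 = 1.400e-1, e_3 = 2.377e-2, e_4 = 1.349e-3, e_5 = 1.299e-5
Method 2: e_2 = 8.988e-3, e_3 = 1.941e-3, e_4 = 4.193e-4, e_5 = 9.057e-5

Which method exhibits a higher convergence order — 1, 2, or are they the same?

1

Method 1: p ≈ ln(1.299e-5/1.349e-3)/ln(1.349e-3/2.377e-2) ≈ 1.62.
Method 2: p ≈ ln(9.057e-5/4.193e-4)/ln(4.193e-4/1.941e-3) ≈ 1.00.
Method 1 has the higher order (≈1.6 vs ≈1.0).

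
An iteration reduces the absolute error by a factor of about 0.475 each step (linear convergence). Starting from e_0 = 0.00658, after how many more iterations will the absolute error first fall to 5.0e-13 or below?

After k steps, e_k ≈ 0.00658·0.475^k.
Need 0.475^k ≤ 5.0e-13/0.00658 = 7.59878e-11.
k ≥ ln(7.59878e-11)/ln(0.475) = -23.3004/-0.74444 = 31.299.
Smallest integer k = 32.

32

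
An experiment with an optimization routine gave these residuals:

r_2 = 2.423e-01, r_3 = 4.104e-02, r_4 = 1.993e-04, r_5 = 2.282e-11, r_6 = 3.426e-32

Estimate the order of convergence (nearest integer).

3

Consecutive ratios: r_6/r_5 = 3.426e-32/2.282e-11 = 1.50131e-21, r_5/r_4 = 2.282e-11/1.993e-04 = 1.14501e-07.
p ≈ ln(1.50131e-21)/ln(1.14501e-07) = -47.9479/-15.9827 ≈ 3.00.
So the convergence is cubic (order 3).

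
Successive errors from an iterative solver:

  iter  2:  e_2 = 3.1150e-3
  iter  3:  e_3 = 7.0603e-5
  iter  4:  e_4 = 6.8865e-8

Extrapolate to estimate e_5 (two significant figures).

First estimate the order: p ≈ ln(e_4/e_3) / ln(e_3/e_2) = ln(6.8865e-8/7.0603e-5)/ln(7.0603e-5/3.1150e-3) = ln(0.000975383)/ln(0.0226655) ≈ 1.8307.
Then e_5 ≈ e_4·(e_4/e_3)^p = 6.8865e-8·(0.000975383)^1.8307 = 6.8865e-8·3.07668e-06 ≈ 2.119e-13.

2.1e-13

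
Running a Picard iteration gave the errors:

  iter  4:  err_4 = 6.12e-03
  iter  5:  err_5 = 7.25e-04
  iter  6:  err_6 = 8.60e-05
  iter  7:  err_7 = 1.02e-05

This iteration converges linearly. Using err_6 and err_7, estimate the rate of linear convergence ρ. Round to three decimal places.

0.119

ρ ≈ err_7/err_6 = 1.02e-05/8.60e-05 = 0.11860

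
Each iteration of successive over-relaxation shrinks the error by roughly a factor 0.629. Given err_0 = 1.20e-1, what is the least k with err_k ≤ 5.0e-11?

47

After k steps, err_k ≈ 1.20e-1·0.629^k.
Need 0.629^k ≤ 5.0e-11/1.20e-1 = 4.16667e-10.
k ≥ ln(4.16667e-10)/ln(0.629) = -21.5987/-0.46362 = 46.587.
Smallest integer k = 47.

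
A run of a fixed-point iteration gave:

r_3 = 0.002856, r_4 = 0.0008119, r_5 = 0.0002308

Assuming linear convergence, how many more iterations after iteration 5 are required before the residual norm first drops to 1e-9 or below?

10

Rate ρ ≈ r_5/r_4 = 0.0002308/0.0008119 = 0.2843.
After j more steps, r_{5+j} ≈ 0.0002308·ρ^j; need ρ^j ≤ 1e-9/0.0002308 = 4.33276e-06.
j ≥ ln(4.33276e-06)/ln(0.2843) = -12.3493/-1.25773 = 9.819.
So 10 more iterations are needed.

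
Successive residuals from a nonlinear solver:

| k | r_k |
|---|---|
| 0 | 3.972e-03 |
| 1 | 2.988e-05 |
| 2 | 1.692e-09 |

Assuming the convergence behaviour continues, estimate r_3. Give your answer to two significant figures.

First estimate the order: p ≈ ln(r_2/r_1) / ln(r_1/r_0) = ln(1.692e-09/2.988e-05)/ln(2.988e-05/3.972e-03) = ln(5.66265e-05)/ln(0.00752266) ≈ 1.9999.
Then r_3 ≈ r_2·(r_2/r_1)^p = 1.692e-09·(5.66265e-05)^1.9999 = 1.692e-09·3.2097e-09 ≈ 5.431e-18.

5.4e-18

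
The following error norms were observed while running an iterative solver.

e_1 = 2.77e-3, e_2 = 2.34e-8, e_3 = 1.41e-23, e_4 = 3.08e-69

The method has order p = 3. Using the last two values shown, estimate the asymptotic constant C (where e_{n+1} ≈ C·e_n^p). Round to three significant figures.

1.10

C ≈ e_4 / e_3^3
  = 3.08e-69 / (1.41e-23)^3
  = 3.08e-69 / 2.80322e-69 ≈ 1.0987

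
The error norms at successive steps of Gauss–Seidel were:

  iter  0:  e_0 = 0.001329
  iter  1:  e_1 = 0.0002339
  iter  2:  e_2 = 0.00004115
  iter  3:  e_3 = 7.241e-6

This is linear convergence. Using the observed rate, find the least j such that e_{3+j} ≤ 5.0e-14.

Rate ρ ≈ e_3/e_2 = 7.241e-6/0.00004115 = 0.1760.
After j more steps, e_{3+j} ≈ 7.241e-6·ρ^j; need ρ^j ≤ 5.0e-14/7.241e-6 = 6.90512e-09.
j ≥ ln(6.90512e-09)/ln(0.1760) = -18.7910/-1.73727 = 10.816.
So 11 more iterations are needed.

11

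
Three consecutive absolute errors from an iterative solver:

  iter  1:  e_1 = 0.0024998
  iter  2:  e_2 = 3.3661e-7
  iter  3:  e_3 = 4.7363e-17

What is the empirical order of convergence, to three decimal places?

p ≈ ln(e_3/e_2) / ln(e_2/e_1)
  = ln(4.7363e-17/3.3661e-7) / ln(3.3661e-7/0.0024998)
  = ln(1.40706e-10) / ln(0.000134655)
  = -22.684349 / -8.912795 ≈ 2.545144

2.545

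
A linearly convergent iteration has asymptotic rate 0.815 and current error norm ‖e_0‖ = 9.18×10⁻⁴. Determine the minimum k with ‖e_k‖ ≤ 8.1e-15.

After k steps, ‖e_k‖ ≈ 9.18×10⁻⁴·0.815^k.
Need 0.815^k ≤ 8.1e-15/9.18×10⁻⁴ = 8.82353e-12.
k ≥ ln(8.82353e-12)/ln(0.815) = -25.4536/-0.20457 = 124.425.
Smallest integer k = 125.

125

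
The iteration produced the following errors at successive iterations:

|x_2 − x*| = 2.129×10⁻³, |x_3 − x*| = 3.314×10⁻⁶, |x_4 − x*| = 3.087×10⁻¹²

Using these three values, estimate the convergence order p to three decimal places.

p ≈ ln(|x_4 − x*|/|x_3 − x*|) / ln(|x_3 − x*|/|x_2 − x*|)
  = ln(3.087×10⁻¹²/3.314×10⁻⁶) / ln(3.314×10⁻⁶/2.129×10⁻³)
  = ln(9.31503e-07) / ln(0.0015566)
  = -13.886466 / -6.465251 ≈ 2.147862

2.148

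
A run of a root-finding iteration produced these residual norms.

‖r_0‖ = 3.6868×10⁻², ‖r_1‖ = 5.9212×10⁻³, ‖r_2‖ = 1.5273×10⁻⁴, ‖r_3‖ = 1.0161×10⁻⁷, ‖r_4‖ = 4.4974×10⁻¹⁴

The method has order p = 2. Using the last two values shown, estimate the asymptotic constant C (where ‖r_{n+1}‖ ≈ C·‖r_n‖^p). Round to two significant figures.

C ≈ ‖r_4‖ / ‖r_3‖^2
  = 4.4974×10⁻¹⁴ / (1.0161×10⁻⁷)^2
  = 4.4974×10⁻¹⁴ / 1.03246e-14 ≈ 4.356

4.4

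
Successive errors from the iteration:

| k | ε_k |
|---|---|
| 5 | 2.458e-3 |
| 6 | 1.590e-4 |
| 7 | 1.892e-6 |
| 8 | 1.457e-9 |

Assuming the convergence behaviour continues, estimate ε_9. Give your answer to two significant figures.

1.3e-14

First estimate the order: p ≈ ln(ε_8/ε_7) / ln(ε_7/ε_6) = ln(1.457e-9/1.892e-6)/ln(1.892e-6/1.590e-4) = ln(0.000770085)/ln(0.0118994) ≈ 1.6178.
Then ε_9 ≈ ε_8·(ε_8/ε_7)^p = 1.457e-9·(0.000770085)^1.6178 = 1.457e-9·9.18422e-06 ≈ 1.338e-14.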